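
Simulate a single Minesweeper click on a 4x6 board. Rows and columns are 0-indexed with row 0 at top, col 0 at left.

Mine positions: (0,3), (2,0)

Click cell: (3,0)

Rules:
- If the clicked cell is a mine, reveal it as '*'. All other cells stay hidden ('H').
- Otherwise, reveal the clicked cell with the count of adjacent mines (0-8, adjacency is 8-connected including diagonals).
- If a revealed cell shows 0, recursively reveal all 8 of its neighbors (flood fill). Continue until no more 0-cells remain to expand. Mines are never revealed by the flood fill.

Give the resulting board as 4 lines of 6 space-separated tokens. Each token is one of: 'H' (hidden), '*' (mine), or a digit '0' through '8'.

H H H H H H
H H H H H H
H H H H H H
1 H H H H H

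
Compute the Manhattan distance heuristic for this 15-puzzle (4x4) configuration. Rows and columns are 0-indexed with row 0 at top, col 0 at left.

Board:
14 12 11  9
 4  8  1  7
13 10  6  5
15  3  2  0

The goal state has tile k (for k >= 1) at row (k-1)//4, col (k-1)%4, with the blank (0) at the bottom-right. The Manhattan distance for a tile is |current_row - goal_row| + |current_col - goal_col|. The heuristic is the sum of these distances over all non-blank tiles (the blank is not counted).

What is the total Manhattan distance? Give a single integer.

Answer: 42

Derivation:
Tile 14: (0,0)->(3,1) = 4
Tile 12: (0,1)->(2,3) = 4
Tile 11: (0,2)->(2,2) = 2
Tile 9: (0,3)->(2,0) = 5
Tile 4: (1,0)->(0,3) = 4
Tile 8: (1,1)->(1,3) = 2
Tile 1: (1,2)->(0,0) = 3
Tile 7: (1,3)->(1,2) = 1
Tile 13: (2,0)->(3,0) = 1
Tile 10: (2,1)->(2,1) = 0
Tile 6: (2,2)->(1,1) = 2
Tile 5: (2,3)->(1,0) = 4
Tile 15: (3,0)->(3,2) = 2
Tile 3: (3,1)->(0,2) = 4
Tile 2: (3,2)->(0,1) = 4
Sum: 4 + 4 + 2 + 5 + 4 + 2 + 3 + 1 + 1 + 0 + 2 + 4 + 2 + 4 + 4 = 42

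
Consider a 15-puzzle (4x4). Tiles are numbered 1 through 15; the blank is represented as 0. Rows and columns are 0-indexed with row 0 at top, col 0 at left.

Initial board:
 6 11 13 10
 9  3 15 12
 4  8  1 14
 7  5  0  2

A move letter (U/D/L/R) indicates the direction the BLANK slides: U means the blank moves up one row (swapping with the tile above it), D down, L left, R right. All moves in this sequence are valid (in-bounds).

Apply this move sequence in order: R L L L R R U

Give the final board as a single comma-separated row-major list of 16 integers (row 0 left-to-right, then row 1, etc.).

After move 1 (R):
 6 11 13 10
 9  3 15 12
 4  8  1 14
 7  5  2  0

After move 2 (L):
 6 11 13 10
 9  3 15 12
 4  8  1 14
 7  5  0  2

After move 3 (L):
 6 11 13 10
 9  3 15 12
 4  8  1 14
 7  0  5  2

After move 4 (L):
 6 11 13 10
 9  3 15 12
 4  8  1 14
 0  7  5  2

After move 5 (R):
 6 11 13 10
 9  3 15 12
 4  8  1 14
 7  0  5  2

After move 6 (R):
 6 11 13 10
 9  3 15 12
 4  8  1 14
 7  5  0  2

After move 7 (U):
 6 11 13 10
 9  3 15 12
 4  8  0 14
 7  5  1  2

Answer: 6, 11, 13, 10, 9, 3, 15, 12, 4, 8, 0, 14, 7, 5, 1, 2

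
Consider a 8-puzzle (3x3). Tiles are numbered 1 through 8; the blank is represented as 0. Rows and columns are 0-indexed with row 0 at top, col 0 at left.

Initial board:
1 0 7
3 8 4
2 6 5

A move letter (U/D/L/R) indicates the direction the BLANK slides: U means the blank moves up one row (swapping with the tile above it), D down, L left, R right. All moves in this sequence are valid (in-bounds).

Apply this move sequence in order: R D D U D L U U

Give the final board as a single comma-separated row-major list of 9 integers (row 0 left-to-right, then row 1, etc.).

After move 1 (R):
1 7 0
3 8 4
2 6 5

After move 2 (D):
1 7 4
3 8 0
2 6 5

After move 3 (D):
1 7 4
3 8 5
2 6 0

After move 4 (U):
1 7 4
3 8 0
2 6 5

After move 5 (D):
1 7 4
3 8 5
2 6 0

After move 6 (L):
1 7 4
3 8 5
2 0 6

After move 7 (U):
1 7 4
3 0 5
2 8 6

After move 8 (U):
1 0 4
3 7 5
2 8 6

Answer: 1, 0, 4, 3, 7, 5, 2, 8, 6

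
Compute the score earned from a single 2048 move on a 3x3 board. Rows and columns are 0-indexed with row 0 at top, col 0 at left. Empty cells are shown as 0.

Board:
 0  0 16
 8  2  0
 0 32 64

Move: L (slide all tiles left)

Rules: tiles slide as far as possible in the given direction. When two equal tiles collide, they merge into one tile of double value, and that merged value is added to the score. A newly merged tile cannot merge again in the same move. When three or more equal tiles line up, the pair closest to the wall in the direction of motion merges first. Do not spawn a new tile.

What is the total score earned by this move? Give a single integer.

Slide left:
row 0: [0, 0, 16] -> [16, 0, 0]  score +0 (running 0)
row 1: [8, 2, 0] -> [8, 2, 0]  score +0 (running 0)
row 2: [0, 32, 64] -> [32, 64, 0]  score +0 (running 0)
Board after move:
16  0  0
 8  2  0
32 64  0

Answer: 0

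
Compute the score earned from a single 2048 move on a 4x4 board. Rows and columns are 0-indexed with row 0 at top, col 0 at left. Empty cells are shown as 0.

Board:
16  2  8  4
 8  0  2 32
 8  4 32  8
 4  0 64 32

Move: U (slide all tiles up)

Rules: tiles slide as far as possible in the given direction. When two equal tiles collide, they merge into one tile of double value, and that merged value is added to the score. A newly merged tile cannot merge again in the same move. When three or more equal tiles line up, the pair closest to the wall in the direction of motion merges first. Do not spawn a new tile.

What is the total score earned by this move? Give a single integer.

Answer: 16

Derivation:
Slide up:
col 0: [16, 8, 8, 4] -> [16, 16, 4, 0]  score +16 (running 16)
col 1: [2, 0, 4, 0] -> [2, 4, 0, 0]  score +0 (running 16)
col 2: [8, 2, 32, 64] -> [8, 2, 32, 64]  score +0 (running 16)
col 3: [4, 32, 8, 32] -> [4, 32, 8, 32]  score +0 (running 16)
Board after move:
16  2  8  4
16  4  2 32
 4  0 32  8
 0  0 64 32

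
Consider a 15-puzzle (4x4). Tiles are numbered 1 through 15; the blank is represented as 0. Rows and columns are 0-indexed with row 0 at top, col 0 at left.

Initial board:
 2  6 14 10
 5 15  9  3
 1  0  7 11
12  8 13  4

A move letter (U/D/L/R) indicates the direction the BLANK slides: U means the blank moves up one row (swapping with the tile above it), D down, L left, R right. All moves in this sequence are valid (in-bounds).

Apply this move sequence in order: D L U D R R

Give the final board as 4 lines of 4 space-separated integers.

After move 1 (D):
 2  6 14 10
 5 15  9  3
 1  8  7 11
12  0 13  4

After move 2 (L):
 2  6 14 10
 5 15  9  3
 1  8  7 11
 0 12 13  4

After move 3 (U):
 2  6 14 10
 5 15  9  3
 0  8  7 11
 1 12 13  4

After move 4 (D):
 2  6 14 10
 5 15  9  3
 1  8  7 11
 0 12 13  4

After move 5 (R):
 2  6 14 10
 5 15  9  3
 1  8  7 11
12  0 13  4

After move 6 (R):
 2  6 14 10
 5 15  9  3
 1  8  7 11
12 13  0  4

Answer:  2  6 14 10
 5 15  9  3
 1  8  7 11
12 13  0  4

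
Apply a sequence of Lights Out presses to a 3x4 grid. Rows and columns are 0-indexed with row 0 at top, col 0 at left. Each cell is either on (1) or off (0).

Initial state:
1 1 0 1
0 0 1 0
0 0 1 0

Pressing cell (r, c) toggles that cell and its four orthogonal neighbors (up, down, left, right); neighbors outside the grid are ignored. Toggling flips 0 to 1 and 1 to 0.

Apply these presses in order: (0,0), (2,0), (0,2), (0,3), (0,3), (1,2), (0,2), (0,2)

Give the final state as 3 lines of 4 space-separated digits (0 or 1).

After press 1 at (0,0):
0 0 0 1
1 0 1 0
0 0 1 0

After press 2 at (2,0):
0 0 0 1
0 0 1 0
1 1 1 0

After press 3 at (0,2):
0 1 1 0
0 0 0 0
1 1 1 0

After press 4 at (0,3):
0 1 0 1
0 0 0 1
1 1 1 0

After press 5 at (0,3):
0 1 1 0
0 0 0 0
1 1 1 0

After press 6 at (1,2):
0 1 0 0
0 1 1 1
1 1 0 0

After press 7 at (0,2):
0 0 1 1
0 1 0 1
1 1 0 0

After press 8 at (0,2):
0 1 0 0
0 1 1 1
1 1 0 0

Answer: 0 1 0 0
0 1 1 1
1 1 0 0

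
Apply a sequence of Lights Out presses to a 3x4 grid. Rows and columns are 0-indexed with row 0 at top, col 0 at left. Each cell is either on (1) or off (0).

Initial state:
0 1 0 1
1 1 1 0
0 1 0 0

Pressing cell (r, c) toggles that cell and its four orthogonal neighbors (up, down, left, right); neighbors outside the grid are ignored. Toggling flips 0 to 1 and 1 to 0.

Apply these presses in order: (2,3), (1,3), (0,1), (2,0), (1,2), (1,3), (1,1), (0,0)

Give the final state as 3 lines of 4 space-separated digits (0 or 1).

After press 1 at (2,3):
0 1 0 1
1 1 1 1
0 1 1 1

After press 2 at (1,3):
0 1 0 0
1 1 0 0
0 1 1 0

After press 3 at (0,1):
1 0 1 0
1 0 0 0
0 1 1 0

After press 4 at (2,0):
1 0 1 0
0 0 0 0
1 0 1 0

After press 5 at (1,2):
1 0 0 0
0 1 1 1
1 0 0 0

After press 6 at (1,3):
1 0 0 1
0 1 0 0
1 0 0 1

After press 7 at (1,1):
1 1 0 1
1 0 1 0
1 1 0 1

After press 8 at (0,0):
0 0 0 1
0 0 1 0
1 1 0 1

Answer: 0 0 0 1
0 0 1 0
1 1 0 1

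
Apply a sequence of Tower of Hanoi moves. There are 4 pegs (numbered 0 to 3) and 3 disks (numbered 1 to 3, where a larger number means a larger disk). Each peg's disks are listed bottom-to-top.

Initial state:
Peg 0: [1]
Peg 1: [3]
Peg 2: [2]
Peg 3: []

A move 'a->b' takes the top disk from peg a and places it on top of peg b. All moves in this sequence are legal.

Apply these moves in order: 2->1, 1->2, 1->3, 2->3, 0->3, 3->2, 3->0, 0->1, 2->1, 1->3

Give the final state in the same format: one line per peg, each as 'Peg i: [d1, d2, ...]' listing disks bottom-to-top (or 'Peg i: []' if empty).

Answer: Peg 0: []
Peg 1: [2]
Peg 2: []
Peg 3: [3, 1]

Derivation:
After move 1 (2->1):
Peg 0: [1]
Peg 1: [3, 2]
Peg 2: []
Peg 3: []

After move 2 (1->2):
Peg 0: [1]
Peg 1: [3]
Peg 2: [2]
Peg 3: []

After move 3 (1->3):
Peg 0: [1]
Peg 1: []
Peg 2: [2]
Peg 3: [3]

After move 4 (2->3):
Peg 0: [1]
Peg 1: []
Peg 2: []
Peg 3: [3, 2]

After move 5 (0->3):
Peg 0: []
Peg 1: []
Peg 2: []
Peg 3: [3, 2, 1]

After move 6 (3->2):
Peg 0: []
Peg 1: []
Peg 2: [1]
Peg 3: [3, 2]

After move 7 (3->0):
Peg 0: [2]
Peg 1: []
Peg 2: [1]
Peg 3: [3]

After move 8 (0->1):
Peg 0: []
Peg 1: [2]
Peg 2: [1]
Peg 3: [3]

After move 9 (2->1):
Peg 0: []
Peg 1: [2, 1]
Peg 2: []
Peg 3: [3]

After move 10 (1->3):
Peg 0: []
Peg 1: [2]
Peg 2: []
Peg 3: [3, 1]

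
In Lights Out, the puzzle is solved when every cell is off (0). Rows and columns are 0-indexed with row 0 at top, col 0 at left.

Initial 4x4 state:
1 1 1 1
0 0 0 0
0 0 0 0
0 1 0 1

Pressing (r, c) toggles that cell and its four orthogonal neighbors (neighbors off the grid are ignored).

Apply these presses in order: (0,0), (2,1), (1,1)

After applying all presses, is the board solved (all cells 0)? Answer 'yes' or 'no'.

Answer: no

Derivation:
After press 1 at (0,0):
0 0 1 1
1 0 0 0
0 0 0 0
0 1 0 1

After press 2 at (2,1):
0 0 1 1
1 1 0 0
1 1 1 0
0 0 0 1

After press 3 at (1,1):
0 1 1 1
0 0 1 0
1 0 1 0
0 0 0 1

Lights still on: 7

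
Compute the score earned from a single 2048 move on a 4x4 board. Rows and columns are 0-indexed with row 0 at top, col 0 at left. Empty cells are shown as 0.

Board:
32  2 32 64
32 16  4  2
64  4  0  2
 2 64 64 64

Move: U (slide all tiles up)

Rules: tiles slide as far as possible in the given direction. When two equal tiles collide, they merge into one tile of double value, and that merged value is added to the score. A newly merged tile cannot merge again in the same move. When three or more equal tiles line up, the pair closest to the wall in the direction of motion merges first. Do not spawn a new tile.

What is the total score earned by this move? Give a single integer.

Slide up:
col 0: [32, 32, 64, 2] -> [64, 64, 2, 0]  score +64 (running 64)
col 1: [2, 16, 4, 64] -> [2, 16, 4, 64]  score +0 (running 64)
col 2: [32, 4, 0, 64] -> [32, 4, 64, 0]  score +0 (running 64)
col 3: [64, 2, 2, 64] -> [64, 4, 64, 0]  score +4 (running 68)
Board after move:
64  2 32 64
64 16  4  4
 2  4 64 64
 0 64  0  0

Answer: 68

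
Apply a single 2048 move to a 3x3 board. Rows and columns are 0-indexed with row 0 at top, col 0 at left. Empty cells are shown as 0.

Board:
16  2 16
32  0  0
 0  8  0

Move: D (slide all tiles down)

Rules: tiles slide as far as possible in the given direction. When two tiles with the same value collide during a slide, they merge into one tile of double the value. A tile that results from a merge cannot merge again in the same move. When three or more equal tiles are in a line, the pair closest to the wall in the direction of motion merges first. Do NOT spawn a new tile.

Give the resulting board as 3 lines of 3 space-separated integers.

Slide down:
col 0: [16, 32, 0] -> [0, 16, 32]
col 1: [2, 0, 8] -> [0, 2, 8]
col 2: [16, 0, 0] -> [0, 0, 16]

Answer:  0  0  0
16  2  0
32  8 16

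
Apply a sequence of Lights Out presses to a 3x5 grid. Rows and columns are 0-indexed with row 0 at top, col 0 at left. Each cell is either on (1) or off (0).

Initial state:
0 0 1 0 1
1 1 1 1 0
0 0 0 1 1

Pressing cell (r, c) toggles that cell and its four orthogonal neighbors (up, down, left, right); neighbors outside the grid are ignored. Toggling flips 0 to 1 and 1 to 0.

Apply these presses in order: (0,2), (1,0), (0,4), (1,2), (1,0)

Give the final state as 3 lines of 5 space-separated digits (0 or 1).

After press 1 at (0,2):
0 1 0 1 1
1 1 0 1 0
0 0 0 1 1

After press 2 at (1,0):
1 1 0 1 1
0 0 0 1 0
1 0 0 1 1

After press 3 at (0,4):
1 1 0 0 0
0 0 0 1 1
1 0 0 1 1

After press 4 at (1,2):
1 1 1 0 0
0 1 1 0 1
1 0 1 1 1

After press 5 at (1,0):
0 1 1 0 0
1 0 1 0 1
0 0 1 1 1

Answer: 0 1 1 0 0
1 0 1 0 1
0 0 1 1 1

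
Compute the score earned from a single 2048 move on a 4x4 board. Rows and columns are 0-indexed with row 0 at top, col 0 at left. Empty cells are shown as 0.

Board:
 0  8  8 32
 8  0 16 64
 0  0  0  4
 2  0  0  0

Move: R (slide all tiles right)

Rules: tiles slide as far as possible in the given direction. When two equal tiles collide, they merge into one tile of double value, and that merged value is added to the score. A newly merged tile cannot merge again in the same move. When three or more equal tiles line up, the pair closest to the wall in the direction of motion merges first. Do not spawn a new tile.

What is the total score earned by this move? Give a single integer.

Answer: 16

Derivation:
Slide right:
row 0: [0, 8, 8, 32] -> [0, 0, 16, 32]  score +16 (running 16)
row 1: [8, 0, 16, 64] -> [0, 8, 16, 64]  score +0 (running 16)
row 2: [0, 0, 0, 4] -> [0, 0, 0, 4]  score +0 (running 16)
row 3: [2, 0, 0, 0] -> [0, 0, 0, 2]  score +0 (running 16)
Board after move:
 0  0 16 32
 0  8 16 64
 0  0  0  4
 0  0  0  2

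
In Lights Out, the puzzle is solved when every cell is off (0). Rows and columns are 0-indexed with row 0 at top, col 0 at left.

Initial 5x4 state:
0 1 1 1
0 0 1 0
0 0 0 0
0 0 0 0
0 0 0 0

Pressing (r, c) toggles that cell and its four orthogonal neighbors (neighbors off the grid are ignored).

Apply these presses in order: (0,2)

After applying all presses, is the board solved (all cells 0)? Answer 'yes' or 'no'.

After press 1 at (0,2):
0 0 0 0
0 0 0 0
0 0 0 0
0 0 0 0
0 0 0 0

Lights still on: 0

Answer: yes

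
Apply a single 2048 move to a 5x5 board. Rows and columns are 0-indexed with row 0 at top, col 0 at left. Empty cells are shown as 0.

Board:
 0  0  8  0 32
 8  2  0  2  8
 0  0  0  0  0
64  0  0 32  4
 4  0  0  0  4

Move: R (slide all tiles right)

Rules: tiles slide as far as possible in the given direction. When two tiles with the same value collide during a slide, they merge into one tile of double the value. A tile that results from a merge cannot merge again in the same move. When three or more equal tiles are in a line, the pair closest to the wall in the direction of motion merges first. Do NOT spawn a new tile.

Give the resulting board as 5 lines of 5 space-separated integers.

Slide right:
row 0: [0, 0, 8, 0, 32] -> [0, 0, 0, 8, 32]
row 1: [8, 2, 0, 2, 8] -> [0, 0, 8, 4, 8]
row 2: [0, 0, 0, 0, 0] -> [0, 0, 0, 0, 0]
row 3: [64, 0, 0, 32, 4] -> [0, 0, 64, 32, 4]
row 4: [4, 0, 0, 0, 4] -> [0, 0, 0, 0, 8]

Answer:  0  0  0  8 32
 0  0  8  4  8
 0  0  0  0  0
 0  0 64 32  4
 0  0  0  0  8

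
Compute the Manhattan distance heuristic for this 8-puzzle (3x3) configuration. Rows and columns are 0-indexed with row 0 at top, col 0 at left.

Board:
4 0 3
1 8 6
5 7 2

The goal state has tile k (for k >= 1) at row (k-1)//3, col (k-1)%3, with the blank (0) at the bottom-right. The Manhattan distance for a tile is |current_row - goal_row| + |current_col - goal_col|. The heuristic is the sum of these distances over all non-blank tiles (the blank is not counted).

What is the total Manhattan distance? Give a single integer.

Answer: 9

Derivation:
Tile 4: at (0,0), goal (1,0), distance |0-1|+|0-0| = 1
Tile 3: at (0,2), goal (0,2), distance |0-0|+|2-2| = 0
Tile 1: at (1,0), goal (0,0), distance |1-0|+|0-0| = 1
Tile 8: at (1,1), goal (2,1), distance |1-2|+|1-1| = 1
Tile 6: at (1,2), goal (1,2), distance |1-1|+|2-2| = 0
Tile 5: at (2,0), goal (1,1), distance |2-1|+|0-1| = 2
Tile 7: at (2,1), goal (2,0), distance |2-2|+|1-0| = 1
Tile 2: at (2,2), goal (0,1), distance |2-0|+|2-1| = 3
Sum: 1 + 0 + 1 + 1 + 0 + 2 + 1 + 3 = 9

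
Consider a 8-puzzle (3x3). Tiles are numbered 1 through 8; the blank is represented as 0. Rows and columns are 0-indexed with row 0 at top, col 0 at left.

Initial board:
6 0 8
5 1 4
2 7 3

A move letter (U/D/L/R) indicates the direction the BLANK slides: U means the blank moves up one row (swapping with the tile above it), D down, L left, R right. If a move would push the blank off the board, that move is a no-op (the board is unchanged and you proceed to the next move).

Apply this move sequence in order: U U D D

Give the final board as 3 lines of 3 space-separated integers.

After move 1 (U):
6 0 8
5 1 4
2 7 3

After move 2 (U):
6 0 8
5 1 4
2 7 3

After move 3 (D):
6 1 8
5 0 4
2 7 3

After move 4 (D):
6 1 8
5 7 4
2 0 3

Answer: 6 1 8
5 7 4
2 0 3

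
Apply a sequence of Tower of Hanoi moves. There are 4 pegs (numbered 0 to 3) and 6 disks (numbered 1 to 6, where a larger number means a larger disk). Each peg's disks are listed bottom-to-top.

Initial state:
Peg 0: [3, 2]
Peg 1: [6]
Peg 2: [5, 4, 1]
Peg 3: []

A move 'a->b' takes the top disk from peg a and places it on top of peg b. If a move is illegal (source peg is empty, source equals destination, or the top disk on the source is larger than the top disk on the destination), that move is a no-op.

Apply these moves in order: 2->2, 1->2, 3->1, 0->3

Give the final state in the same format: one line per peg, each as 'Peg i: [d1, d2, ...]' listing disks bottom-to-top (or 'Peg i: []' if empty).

Answer: Peg 0: [3]
Peg 1: [6]
Peg 2: [5, 4, 1]
Peg 3: [2]

Derivation:
After move 1 (2->2):
Peg 0: [3, 2]
Peg 1: [6]
Peg 2: [5, 4, 1]
Peg 3: []

After move 2 (1->2):
Peg 0: [3, 2]
Peg 1: [6]
Peg 2: [5, 4, 1]
Peg 3: []

After move 3 (3->1):
Peg 0: [3, 2]
Peg 1: [6]
Peg 2: [5, 4, 1]
Peg 3: []

After move 4 (0->3):
Peg 0: [3]
Peg 1: [6]
Peg 2: [5, 4, 1]
Peg 3: [2]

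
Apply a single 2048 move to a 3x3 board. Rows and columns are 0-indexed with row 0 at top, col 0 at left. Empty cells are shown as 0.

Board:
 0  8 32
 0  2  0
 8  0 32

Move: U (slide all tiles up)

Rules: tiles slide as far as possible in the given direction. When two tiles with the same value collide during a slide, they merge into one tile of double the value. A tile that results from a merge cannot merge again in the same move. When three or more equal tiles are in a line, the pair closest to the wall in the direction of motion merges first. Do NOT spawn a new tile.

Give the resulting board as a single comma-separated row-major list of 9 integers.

Answer: 8, 8, 64, 0, 2, 0, 0, 0, 0

Derivation:
Slide up:
col 0: [0, 0, 8] -> [8, 0, 0]
col 1: [8, 2, 0] -> [8, 2, 0]
col 2: [32, 0, 32] -> [64, 0, 0]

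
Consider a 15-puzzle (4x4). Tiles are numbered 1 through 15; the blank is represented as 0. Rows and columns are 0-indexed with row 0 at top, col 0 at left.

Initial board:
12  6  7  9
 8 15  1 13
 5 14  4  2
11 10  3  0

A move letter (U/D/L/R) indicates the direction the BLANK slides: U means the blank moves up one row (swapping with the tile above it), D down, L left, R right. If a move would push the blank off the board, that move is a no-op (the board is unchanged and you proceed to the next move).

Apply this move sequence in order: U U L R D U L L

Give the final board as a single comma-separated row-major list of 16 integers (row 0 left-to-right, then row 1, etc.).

Answer: 12, 6, 7, 9, 8, 0, 15, 1, 5, 14, 4, 13, 11, 10, 3, 2

Derivation:
After move 1 (U):
12  6  7  9
 8 15  1 13
 5 14  4  0
11 10  3  2

After move 2 (U):
12  6  7  9
 8 15  1  0
 5 14  4 13
11 10  3  2

After move 3 (L):
12  6  7  9
 8 15  0  1
 5 14  4 13
11 10  3  2

After move 4 (R):
12  6  7  9
 8 15  1  0
 5 14  4 13
11 10  3  2

After move 5 (D):
12  6  7  9
 8 15  1 13
 5 14  4  0
11 10  3  2

After move 6 (U):
12  6  7  9
 8 15  1  0
 5 14  4 13
11 10  3  2

After move 7 (L):
12  6  7  9
 8 15  0  1
 5 14  4 13
11 10  3  2

After move 8 (L):
12  6  7  9
 8  0 15  1
 5 14  4 13
11 10  3  2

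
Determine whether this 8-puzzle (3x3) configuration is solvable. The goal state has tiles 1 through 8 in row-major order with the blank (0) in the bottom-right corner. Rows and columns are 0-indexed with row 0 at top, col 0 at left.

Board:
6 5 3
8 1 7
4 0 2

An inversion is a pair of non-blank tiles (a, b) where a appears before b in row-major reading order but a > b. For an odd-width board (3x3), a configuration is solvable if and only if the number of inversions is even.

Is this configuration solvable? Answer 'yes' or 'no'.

Inversions (pairs i<j in row-major order where tile[i] > tile[j] > 0): 18
18 is even, so the puzzle is solvable.

Answer: yes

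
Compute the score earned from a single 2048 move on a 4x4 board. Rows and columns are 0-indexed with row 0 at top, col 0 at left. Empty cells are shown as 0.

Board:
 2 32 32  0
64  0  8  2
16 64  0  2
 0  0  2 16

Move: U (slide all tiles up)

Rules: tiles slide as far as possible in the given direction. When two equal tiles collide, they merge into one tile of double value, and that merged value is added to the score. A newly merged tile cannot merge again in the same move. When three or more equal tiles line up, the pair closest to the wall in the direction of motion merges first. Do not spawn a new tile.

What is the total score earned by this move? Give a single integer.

Answer: 4

Derivation:
Slide up:
col 0: [2, 64, 16, 0] -> [2, 64, 16, 0]  score +0 (running 0)
col 1: [32, 0, 64, 0] -> [32, 64, 0, 0]  score +0 (running 0)
col 2: [32, 8, 0, 2] -> [32, 8, 2, 0]  score +0 (running 0)
col 3: [0, 2, 2, 16] -> [4, 16, 0, 0]  score +4 (running 4)
Board after move:
 2 32 32  4
64 64  8 16
16  0  2  0
 0  0  0  0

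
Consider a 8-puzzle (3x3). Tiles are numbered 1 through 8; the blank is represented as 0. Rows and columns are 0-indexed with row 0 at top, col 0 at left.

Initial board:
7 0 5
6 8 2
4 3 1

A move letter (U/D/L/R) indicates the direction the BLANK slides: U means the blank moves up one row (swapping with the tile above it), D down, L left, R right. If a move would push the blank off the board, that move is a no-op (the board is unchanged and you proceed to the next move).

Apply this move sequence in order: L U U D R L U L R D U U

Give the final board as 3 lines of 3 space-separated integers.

After move 1 (L):
0 7 5
6 8 2
4 3 1

After move 2 (U):
0 7 5
6 8 2
4 3 1

After move 3 (U):
0 7 5
6 8 2
4 3 1

After move 4 (D):
6 7 5
0 8 2
4 3 1

After move 5 (R):
6 7 5
8 0 2
4 3 1

After move 6 (L):
6 7 5
0 8 2
4 3 1

After move 7 (U):
0 7 5
6 8 2
4 3 1

After move 8 (L):
0 7 5
6 8 2
4 3 1

After move 9 (R):
7 0 5
6 8 2
4 3 1

After move 10 (D):
7 8 5
6 0 2
4 3 1

After move 11 (U):
7 0 5
6 8 2
4 3 1

After move 12 (U):
7 0 5
6 8 2
4 3 1

Answer: 7 0 5
6 8 2
4 3 1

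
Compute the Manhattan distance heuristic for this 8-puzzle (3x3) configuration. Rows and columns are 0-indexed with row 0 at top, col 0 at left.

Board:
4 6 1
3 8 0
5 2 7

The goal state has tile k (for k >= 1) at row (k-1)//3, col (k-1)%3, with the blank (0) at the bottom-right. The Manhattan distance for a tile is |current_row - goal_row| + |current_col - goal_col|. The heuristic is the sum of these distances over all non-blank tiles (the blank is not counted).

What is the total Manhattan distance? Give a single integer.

Tile 4: at (0,0), goal (1,0), distance |0-1|+|0-0| = 1
Tile 6: at (0,1), goal (1,2), distance |0-1|+|1-2| = 2
Tile 1: at (0,2), goal (0,0), distance |0-0|+|2-0| = 2
Tile 3: at (1,0), goal (0,2), distance |1-0|+|0-2| = 3
Tile 8: at (1,1), goal (2,1), distance |1-2|+|1-1| = 1
Tile 5: at (2,0), goal (1,1), distance |2-1|+|0-1| = 2
Tile 2: at (2,1), goal (0,1), distance |2-0|+|1-1| = 2
Tile 7: at (2,2), goal (2,0), distance |2-2|+|2-0| = 2
Sum: 1 + 2 + 2 + 3 + 1 + 2 + 2 + 2 = 15

Answer: 15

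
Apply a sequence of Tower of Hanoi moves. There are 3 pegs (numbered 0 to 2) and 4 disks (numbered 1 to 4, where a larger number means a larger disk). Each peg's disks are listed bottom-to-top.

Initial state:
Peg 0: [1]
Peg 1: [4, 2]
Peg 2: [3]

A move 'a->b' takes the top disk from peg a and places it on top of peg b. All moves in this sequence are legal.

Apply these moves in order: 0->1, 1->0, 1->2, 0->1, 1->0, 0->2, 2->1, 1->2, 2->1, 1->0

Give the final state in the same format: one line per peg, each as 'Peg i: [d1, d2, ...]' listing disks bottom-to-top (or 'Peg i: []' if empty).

Answer: Peg 0: [1]
Peg 1: [4]
Peg 2: [3, 2]

Derivation:
After move 1 (0->1):
Peg 0: []
Peg 1: [4, 2, 1]
Peg 2: [3]

After move 2 (1->0):
Peg 0: [1]
Peg 1: [4, 2]
Peg 2: [3]

After move 3 (1->2):
Peg 0: [1]
Peg 1: [4]
Peg 2: [3, 2]

After move 4 (0->1):
Peg 0: []
Peg 1: [4, 1]
Peg 2: [3, 2]

After move 5 (1->0):
Peg 0: [1]
Peg 1: [4]
Peg 2: [3, 2]

After move 6 (0->2):
Peg 0: []
Peg 1: [4]
Peg 2: [3, 2, 1]

After move 7 (2->1):
Peg 0: []
Peg 1: [4, 1]
Peg 2: [3, 2]

After move 8 (1->2):
Peg 0: []
Peg 1: [4]
Peg 2: [3, 2, 1]

After move 9 (2->1):
Peg 0: []
Peg 1: [4, 1]
Peg 2: [3, 2]

After move 10 (1->0):
Peg 0: [1]
Peg 1: [4]
Peg 2: [3, 2]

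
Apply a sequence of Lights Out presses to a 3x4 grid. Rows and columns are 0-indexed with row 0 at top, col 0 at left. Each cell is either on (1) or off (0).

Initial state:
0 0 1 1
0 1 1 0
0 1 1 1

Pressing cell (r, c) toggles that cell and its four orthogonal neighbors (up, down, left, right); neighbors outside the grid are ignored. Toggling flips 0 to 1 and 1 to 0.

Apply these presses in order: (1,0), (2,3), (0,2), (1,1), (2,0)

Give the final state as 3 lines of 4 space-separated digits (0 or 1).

After press 1 at (1,0):
1 0 1 1
1 0 1 0
1 1 1 1

After press 2 at (2,3):
1 0 1 1
1 0 1 1
1 1 0 0

After press 3 at (0,2):
1 1 0 0
1 0 0 1
1 1 0 0

After press 4 at (1,1):
1 0 0 0
0 1 1 1
1 0 0 0

After press 5 at (2,0):
1 0 0 0
1 1 1 1
0 1 0 0

Answer: 1 0 0 0
1 1 1 1
0 1 0 0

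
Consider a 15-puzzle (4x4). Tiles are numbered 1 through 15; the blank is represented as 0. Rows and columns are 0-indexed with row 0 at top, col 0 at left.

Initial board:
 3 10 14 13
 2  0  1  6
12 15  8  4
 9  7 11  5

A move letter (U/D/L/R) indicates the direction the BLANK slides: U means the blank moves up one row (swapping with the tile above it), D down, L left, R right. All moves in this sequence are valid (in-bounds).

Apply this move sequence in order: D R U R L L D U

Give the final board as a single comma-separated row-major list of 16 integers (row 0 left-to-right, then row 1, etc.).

Answer: 3, 10, 14, 13, 2, 0, 15, 6, 12, 8, 1, 4, 9, 7, 11, 5

Derivation:
After move 1 (D):
 3 10 14 13
 2 15  1  6
12  0  8  4
 9  7 11  5

After move 2 (R):
 3 10 14 13
 2 15  1  6
12  8  0  4
 9  7 11  5

After move 3 (U):
 3 10 14 13
 2 15  0  6
12  8  1  4
 9  7 11  5

After move 4 (R):
 3 10 14 13
 2 15  6  0
12  8  1  4
 9  7 11  5

After move 5 (L):
 3 10 14 13
 2 15  0  6
12  8  1  4
 9  7 11  5

After move 6 (L):
 3 10 14 13
 2  0 15  6
12  8  1  4
 9  7 11  5

After move 7 (D):
 3 10 14 13
 2  8 15  6
12  0  1  4
 9  7 11  5

After move 8 (U):
 3 10 14 13
 2  0 15  6
12  8  1  4
 9  7 11  5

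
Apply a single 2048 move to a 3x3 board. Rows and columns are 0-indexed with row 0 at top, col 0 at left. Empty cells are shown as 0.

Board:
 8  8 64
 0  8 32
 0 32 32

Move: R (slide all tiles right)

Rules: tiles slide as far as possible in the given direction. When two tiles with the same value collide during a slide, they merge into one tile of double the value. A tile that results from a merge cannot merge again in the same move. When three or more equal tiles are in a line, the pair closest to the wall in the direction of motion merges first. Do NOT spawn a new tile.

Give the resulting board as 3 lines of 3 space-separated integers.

Slide right:
row 0: [8, 8, 64] -> [0, 16, 64]
row 1: [0, 8, 32] -> [0, 8, 32]
row 2: [0, 32, 32] -> [0, 0, 64]

Answer:  0 16 64
 0  8 32
 0  0 64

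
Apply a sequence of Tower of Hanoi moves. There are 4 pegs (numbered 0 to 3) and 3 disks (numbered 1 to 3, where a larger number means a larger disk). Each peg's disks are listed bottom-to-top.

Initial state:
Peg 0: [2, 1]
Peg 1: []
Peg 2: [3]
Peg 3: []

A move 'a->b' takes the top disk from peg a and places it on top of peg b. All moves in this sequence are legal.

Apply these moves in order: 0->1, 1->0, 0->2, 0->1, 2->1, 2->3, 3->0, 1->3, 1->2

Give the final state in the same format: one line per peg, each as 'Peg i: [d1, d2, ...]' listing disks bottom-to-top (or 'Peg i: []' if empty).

Answer: Peg 0: [3]
Peg 1: []
Peg 2: [2]
Peg 3: [1]

Derivation:
After move 1 (0->1):
Peg 0: [2]
Peg 1: [1]
Peg 2: [3]
Peg 3: []

After move 2 (1->0):
Peg 0: [2, 1]
Peg 1: []
Peg 2: [3]
Peg 3: []

After move 3 (0->2):
Peg 0: [2]
Peg 1: []
Peg 2: [3, 1]
Peg 3: []

After move 4 (0->1):
Peg 0: []
Peg 1: [2]
Peg 2: [3, 1]
Peg 3: []

After move 5 (2->1):
Peg 0: []
Peg 1: [2, 1]
Peg 2: [3]
Peg 3: []

After move 6 (2->3):
Peg 0: []
Peg 1: [2, 1]
Peg 2: []
Peg 3: [3]

After move 7 (3->0):
Peg 0: [3]
Peg 1: [2, 1]
Peg 2: []
Peg 3: []

After move 8 (1->3):
Peg 0: [3]
Peg 1: [2]
Peg 2: []
Peg 3: [1]

After move 9 (1->2):
Peg 0: [3]
Peg 1: []
Peg 2: [2]
Peg 3: [1]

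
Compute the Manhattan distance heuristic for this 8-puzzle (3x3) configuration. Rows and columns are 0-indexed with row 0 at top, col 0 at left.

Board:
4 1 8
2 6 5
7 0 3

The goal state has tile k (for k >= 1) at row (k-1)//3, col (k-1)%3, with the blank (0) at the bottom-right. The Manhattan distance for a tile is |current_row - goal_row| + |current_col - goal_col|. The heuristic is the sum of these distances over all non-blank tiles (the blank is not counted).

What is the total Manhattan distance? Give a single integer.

Answer: 11

Derivation:
Tile 4: at (0,0), goal (1,0), distance |0-1|+|0-0| = 1
Tile 1: at (0,1), goal (0,0), distance |0-0|+|1-0| = 1
Tile 8: at (0,2), goal (2,1), distance |0-2|+|2-1| = 3
Tile 2: at (1,0), goal (0,1), distance |1-0|+|0-1| = 2
Tile 6: at (1,1), goal (1,2), distance |1-1|+|1-2| = 1
Tile 5: at (1,2), goal (1,1), distance |1-1|+|2-1| = 1
Tile 7: at (2,0), goal (2,0), distance |2-2|+|0-0| = 0
Tile 3: at (2,2), goal (0,2), distance |2-0|+|2-2| = 2
Sum: 1 + 1 + 3 + 2 + 1 + 1 + 0 + 2 = 11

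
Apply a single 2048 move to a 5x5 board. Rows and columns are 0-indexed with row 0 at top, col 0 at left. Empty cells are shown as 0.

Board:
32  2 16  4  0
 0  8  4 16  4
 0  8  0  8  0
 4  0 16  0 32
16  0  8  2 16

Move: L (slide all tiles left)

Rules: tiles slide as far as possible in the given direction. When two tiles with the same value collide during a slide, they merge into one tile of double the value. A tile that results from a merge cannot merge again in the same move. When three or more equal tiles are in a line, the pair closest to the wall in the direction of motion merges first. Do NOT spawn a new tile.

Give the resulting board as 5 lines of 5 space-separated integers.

Answer: 32  2 16  4  0
 8  4 16  4  0
16  0  0  0  0
 4 16 32  0  0
16  8  2 16  0

Derivation:
Slide left:
row 0: [32, 2, 16, 4, 0] -> [32, 2, 16, 4, 0]
row 1: [0, 8, 4, 16, 4] -> [8, 4, 16, 4, 0]
row 2: [0, 8, 0, 8, 0] -> [16, 0, 0, 0, 0]
row 3: [4, 0, 16, 0, 32] -> [4, 16, 32, 0, 0]
row 4: [16, 0, 8, 2, 16] -> [16, 8, 2, 16, 0]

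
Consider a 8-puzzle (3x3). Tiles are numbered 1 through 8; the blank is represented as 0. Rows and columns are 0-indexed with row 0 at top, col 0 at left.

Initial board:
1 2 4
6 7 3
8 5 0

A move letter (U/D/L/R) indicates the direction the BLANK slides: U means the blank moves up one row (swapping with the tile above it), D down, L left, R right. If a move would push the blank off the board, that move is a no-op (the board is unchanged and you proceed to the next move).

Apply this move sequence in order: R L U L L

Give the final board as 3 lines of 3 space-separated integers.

Answer: 1 2 4
0 6 3
8 7 5

Derivation:
After move 1 (R):
1 2 4
6 7 3
8 5 0

After move 2 (L):
1 2 4
6 7 3
8 0 5

After move 3 (U):
1 2 4
6 0 3
8 7 5

After move 4 (L):
1 2 4
0 6 3
8 7 5

After move 5 (L):
1 2 4
0 6 3
8 7 5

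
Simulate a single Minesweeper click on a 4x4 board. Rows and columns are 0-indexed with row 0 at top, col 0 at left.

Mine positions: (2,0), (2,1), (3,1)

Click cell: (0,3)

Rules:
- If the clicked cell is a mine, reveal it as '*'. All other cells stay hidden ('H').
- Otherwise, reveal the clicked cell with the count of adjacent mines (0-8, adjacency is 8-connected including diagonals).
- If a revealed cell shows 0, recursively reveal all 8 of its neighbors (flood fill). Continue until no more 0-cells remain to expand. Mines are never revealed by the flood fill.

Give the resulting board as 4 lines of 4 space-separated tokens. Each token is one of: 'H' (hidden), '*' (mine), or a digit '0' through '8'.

0 0 0 0
2 2 1 0
H H 2 0
H H 2 0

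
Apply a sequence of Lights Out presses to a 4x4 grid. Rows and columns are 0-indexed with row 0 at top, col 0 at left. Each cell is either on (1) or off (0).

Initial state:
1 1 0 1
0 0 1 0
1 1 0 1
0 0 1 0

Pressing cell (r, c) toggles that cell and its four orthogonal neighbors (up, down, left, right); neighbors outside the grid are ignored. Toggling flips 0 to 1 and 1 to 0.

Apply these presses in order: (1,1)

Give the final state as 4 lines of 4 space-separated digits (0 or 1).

After press 1 at (1,1):
1 0 0 1
1 1 0 0
1 0 0 1
0 0 1 0

Answer: 1 0 0 1
1 1 0 0
1 0 0 1
0 0 1 0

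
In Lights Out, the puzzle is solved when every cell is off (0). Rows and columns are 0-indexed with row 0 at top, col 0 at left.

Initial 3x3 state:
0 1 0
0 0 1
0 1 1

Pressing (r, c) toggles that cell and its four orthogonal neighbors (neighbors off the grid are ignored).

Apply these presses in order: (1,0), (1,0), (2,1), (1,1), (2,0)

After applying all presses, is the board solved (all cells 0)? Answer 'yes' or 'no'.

Answer: yes

Derivation:
After press 1 at (1,0):
1 1 0
1 1 1
1 1 1

After press 2 at (1,0):
0 1 0
0 0 1
0 1 1

After press 3 at (2,1):
0 1 0
0 1 1
1 0 0

After press 4 at (1,1):
0 0 0
1 0 0
1 1 0

After press 5 at (2,0):
0 0 0
0 0 0
0 0 0

Lights still on: 0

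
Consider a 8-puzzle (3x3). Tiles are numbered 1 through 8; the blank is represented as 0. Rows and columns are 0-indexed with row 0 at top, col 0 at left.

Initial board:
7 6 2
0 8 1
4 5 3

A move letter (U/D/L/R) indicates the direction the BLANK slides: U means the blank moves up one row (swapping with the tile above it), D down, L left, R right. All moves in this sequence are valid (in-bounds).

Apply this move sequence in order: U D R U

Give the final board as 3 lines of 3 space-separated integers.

Answer: 7 0 2
8 6 1
4 5 3

Derivation:
After move 1 (U):
0 6 2
7 8 1
4 5 3

After move 2 (D):
7 6 2
0 8 1
4 5 3

After move 3 (R):
7 6 2
8 0 1
4 5 3

After move 4 (U):
7 0 2
8 6 1
4 5 3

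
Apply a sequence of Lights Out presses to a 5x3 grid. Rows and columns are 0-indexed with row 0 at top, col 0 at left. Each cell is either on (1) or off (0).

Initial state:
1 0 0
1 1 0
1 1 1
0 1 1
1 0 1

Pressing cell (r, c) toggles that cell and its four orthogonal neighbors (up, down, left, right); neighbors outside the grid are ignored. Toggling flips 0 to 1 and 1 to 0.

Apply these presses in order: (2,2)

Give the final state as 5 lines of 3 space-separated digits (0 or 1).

Answer: 1 0 0
1 1 1
1 0 0
0 1 0
1 0 1

Derivation:
After press 1 at (2,2):
1 0 0
1 1 1
1 0 0
0 1 0
1 0 1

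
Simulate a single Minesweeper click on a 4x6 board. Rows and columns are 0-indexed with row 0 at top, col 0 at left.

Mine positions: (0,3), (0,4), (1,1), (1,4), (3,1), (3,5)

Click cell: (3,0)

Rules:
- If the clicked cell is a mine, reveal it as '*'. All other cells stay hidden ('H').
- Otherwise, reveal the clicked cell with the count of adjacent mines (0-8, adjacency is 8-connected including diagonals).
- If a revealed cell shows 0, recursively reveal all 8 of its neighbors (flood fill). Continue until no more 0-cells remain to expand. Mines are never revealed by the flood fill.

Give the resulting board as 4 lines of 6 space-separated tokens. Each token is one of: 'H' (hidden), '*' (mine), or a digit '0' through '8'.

H H H H H H
H H H H H H
H H H H H H
1 H H H H H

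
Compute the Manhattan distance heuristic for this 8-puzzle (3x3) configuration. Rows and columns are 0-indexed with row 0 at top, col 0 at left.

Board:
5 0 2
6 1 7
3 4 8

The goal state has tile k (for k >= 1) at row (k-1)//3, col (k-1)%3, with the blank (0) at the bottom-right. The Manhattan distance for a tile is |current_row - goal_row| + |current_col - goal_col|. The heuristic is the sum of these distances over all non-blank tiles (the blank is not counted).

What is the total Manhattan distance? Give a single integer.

Tile 5: (0,0)->(1,1) = 2
Tile 2: (0,2)->(0,1) = 1
Tile 6: (1,0)->(1,2) = 2
Tile 1: (1,1)->(0,0) = 2
Tile 7: (1,2)->(2,0) = 3
Tile 3: (2,0)->(0,2) = 4
Tile 4: (2,1)->(1,0) = 2
Tile 8: (2,2)->(2,1) = 1
Sum: 2 + 1 + 2 + 2 + 3 + 4 + 2 + 1 = 17

Answer: 17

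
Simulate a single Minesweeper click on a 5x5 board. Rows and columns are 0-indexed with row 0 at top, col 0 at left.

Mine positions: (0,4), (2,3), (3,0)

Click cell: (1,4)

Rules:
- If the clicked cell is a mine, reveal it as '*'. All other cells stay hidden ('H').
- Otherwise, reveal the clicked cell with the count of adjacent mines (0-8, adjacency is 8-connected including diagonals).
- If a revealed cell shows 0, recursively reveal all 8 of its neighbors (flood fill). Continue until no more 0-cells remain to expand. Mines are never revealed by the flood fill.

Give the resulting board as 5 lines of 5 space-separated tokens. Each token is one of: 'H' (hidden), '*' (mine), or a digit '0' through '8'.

H H H H H
H H H H 2
H H H H H
H H H H H
H H H H H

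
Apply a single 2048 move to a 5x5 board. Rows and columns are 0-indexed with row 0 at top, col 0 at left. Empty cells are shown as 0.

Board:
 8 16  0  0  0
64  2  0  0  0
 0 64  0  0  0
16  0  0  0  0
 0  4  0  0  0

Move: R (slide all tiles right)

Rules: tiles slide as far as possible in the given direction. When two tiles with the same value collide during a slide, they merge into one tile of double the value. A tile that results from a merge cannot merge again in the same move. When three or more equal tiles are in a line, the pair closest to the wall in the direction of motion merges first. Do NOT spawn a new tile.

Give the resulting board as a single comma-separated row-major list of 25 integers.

Answer: 0, 0, 0, 8, 16, 0, 0, 0, 64, 2, 0, 0, 0, 0, 64, 0, 0, 0, 0, 16, 0, 0, 0, 0, 4

Derivation:
Slide right:
row 0: [8, 16, 0, 0, 0] -> [0, 0, 0, 8, 16]
row 1: [64, 2, 0, 0, 0] -> [0, 0, 0, 64, 2]
row 2: [0, 64, 0, 0, 0] -> [0, 0, 0, 0, 64]
row 3: [16, 0, 0, 0, 0] -> [0, 0, 0, 0, 16]
row 4: [0, 4, 0, 0, 0] -> [0, 0, 0, 0, 4]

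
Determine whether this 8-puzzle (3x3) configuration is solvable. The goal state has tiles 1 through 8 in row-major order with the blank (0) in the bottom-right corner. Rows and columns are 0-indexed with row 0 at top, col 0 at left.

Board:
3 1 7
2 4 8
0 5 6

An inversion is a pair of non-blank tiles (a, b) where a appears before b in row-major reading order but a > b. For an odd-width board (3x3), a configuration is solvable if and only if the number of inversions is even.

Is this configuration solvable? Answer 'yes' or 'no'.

Answer: yes

Derivation:
Inversions (pairs i<j in row-major order where tile[i] > tile[j] > 0): 8
8 is even, so the puzzle is solvable.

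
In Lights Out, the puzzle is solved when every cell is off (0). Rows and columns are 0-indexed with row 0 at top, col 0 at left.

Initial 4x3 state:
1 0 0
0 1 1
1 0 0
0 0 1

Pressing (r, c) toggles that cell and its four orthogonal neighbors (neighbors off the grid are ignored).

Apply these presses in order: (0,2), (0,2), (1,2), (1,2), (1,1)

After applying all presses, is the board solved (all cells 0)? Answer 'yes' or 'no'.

After press 1 at (0,2):
1 1 1
0 1 0
1 0 0
0 0 1

After press 2 at (0,2):
1 0 0
0 1 1
1 0 0
0 0 1

After press 3 at (1,2):
1 0 1
0 0 0
1 0 1
0 0 1

After press 4 at (1,2):
1 0 0
0 1 1
1 0 0
0 0 1

After press 5 at (1,1):
1 1 0
1 0 0
1 1 0
0 0 1

Lights still on: 6

Answer: no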